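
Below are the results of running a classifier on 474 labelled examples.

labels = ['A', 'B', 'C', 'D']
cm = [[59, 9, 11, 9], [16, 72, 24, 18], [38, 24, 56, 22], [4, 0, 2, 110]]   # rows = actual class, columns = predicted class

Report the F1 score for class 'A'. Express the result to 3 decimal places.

0.576

Take TP from the diagonal, FP from the rest of the 'A' prediction marginal, FN from the rest of the 'A' actual marginal.
F1 score = 2·TP/(2·TP+FP+FN).
A: TP=59, FP=16+38+4=58, FN=9+11+9=29 → 118/205 = 0.5756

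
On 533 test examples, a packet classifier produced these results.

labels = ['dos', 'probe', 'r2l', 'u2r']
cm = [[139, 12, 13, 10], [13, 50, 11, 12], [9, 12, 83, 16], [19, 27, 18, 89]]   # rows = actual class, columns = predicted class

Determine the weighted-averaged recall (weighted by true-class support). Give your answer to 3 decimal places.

0.677

Per-class recall (TP/(TP+FN)):
  dos: TP=139, FN=12+13+10=35 → 139/174 = 0.7989
  probe: TP=50, FN=13+11+12=36 → 50/86 = 0.5814
  r2l: TP=83, FN=9+12+16=37 → 83/120 = 0.6917
  u2r: TP=89, FN=19+27+18=64 → 89/153 = 0.5817
Weighted-recall = Σ (supportᵢ/N)·recallᵢ with N=533: (174/533)·0.7989 + (86/533)·0.5814 + (120/533)·0.6917 + (153/533)·0.5817 = 0.677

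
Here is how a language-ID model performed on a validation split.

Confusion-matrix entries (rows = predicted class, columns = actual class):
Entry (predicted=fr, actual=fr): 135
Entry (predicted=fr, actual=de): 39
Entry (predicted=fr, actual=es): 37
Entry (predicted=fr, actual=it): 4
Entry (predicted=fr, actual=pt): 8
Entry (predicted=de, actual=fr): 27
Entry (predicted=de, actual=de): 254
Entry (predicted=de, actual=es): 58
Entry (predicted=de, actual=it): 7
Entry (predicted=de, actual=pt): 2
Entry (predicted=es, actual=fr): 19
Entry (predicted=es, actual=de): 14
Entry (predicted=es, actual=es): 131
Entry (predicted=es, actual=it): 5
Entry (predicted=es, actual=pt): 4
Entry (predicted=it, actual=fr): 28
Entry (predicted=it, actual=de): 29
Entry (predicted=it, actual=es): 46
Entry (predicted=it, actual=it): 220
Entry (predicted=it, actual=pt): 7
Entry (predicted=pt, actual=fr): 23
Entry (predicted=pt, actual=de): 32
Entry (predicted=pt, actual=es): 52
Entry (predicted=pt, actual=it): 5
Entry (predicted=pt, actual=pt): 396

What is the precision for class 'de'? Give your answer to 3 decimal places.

0.730

precision = TP/(TP+FP).
de: TP=254, FP=27+58+7+2=94 → 254/348 = 0.7299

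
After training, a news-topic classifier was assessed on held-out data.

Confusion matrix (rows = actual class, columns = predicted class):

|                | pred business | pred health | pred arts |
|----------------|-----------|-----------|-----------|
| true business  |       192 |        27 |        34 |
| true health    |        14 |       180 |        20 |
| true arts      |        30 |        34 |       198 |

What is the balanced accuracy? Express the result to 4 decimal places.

Balanced accuracy = mean of per-class recall.
  business: recall = 192/253 = 0.75889
  health: recall = 180/214 = 0.84112
  arts: recall = 198/262 = 0.75573
Mean = (0.75889 + 0.84112 + 0.75573) / 3 = 0.7852

0.7852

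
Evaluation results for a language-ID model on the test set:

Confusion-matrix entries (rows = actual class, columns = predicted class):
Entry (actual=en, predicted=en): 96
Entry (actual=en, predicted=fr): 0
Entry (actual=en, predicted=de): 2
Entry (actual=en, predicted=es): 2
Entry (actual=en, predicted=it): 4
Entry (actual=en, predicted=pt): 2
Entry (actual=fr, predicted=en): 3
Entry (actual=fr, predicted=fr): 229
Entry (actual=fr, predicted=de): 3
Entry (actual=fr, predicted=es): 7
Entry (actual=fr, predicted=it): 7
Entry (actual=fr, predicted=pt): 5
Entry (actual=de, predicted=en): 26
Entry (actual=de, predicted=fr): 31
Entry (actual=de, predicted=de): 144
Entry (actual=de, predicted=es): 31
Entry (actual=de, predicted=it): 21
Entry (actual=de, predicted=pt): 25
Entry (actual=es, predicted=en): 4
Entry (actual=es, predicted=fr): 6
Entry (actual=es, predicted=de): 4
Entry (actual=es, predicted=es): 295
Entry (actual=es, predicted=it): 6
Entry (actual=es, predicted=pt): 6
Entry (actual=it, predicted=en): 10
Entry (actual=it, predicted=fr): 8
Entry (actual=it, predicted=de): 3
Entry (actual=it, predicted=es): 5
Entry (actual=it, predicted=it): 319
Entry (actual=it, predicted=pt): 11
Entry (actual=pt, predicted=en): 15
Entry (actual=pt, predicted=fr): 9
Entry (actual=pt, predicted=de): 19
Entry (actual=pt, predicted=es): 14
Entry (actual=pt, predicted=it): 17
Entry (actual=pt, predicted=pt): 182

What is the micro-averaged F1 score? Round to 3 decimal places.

Micro-averaging pools counts across classes: ΣTP=1265, ΣFP=306, ΣFN=306.
Micro-F1 score = 2·TP/(2·TP+FP+FN) on pooled counts = 0.805 (equals overall accuracy in single-label multiclass).

0.805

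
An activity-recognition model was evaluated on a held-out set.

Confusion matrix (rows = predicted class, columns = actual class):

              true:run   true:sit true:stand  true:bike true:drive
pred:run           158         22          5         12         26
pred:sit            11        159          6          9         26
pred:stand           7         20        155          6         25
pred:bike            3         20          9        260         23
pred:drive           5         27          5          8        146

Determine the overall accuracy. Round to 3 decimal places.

Accuracy = trace / total = (158+159+155+260+146=878) / 1153 = 878/1153 = 0.761

0.761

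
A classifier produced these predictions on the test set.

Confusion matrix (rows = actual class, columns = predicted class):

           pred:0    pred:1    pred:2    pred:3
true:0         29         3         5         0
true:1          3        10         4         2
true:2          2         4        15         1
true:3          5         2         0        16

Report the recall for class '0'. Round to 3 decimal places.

0.784

Take TP from the diagonal, FP from the rest of the '0' prediction marginal, FN from the rest of the '0' actual marginal.
recall = TP/(TP+FN).
0: TP=29, FN=3+5+0=8 → 29/37 = 0.7838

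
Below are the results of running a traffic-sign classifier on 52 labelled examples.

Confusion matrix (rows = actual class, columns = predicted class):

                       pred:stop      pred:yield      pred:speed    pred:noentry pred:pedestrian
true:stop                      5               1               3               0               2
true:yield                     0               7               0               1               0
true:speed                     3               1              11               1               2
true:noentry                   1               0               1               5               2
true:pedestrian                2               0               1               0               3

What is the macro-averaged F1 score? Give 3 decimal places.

0.590

Per-class F1 score (2·TP/(2·TP+FP+FN)):
  stop: TP=5, FP=0+3+1+2=6, FN=1+3+0+2=6 → 10/22 = 0.4545
  yield: TP=7, FP=1+1+0+0=2, FN=0+0+1+0=1 → 14/17 = 0.8235
  speed: TP=11, FP=3+0+1+1=5, FN=3+1+1+2=7 → 22/34 = 0.6471
  noentry: TP=5, FP=0+1+1+0=2, FN=1+0+1+2=4 → 10/16 = 0.6250
  pedestrian: TP=3, FP=2+0+2+2=6, FN=2+0+1+0=3 → 6/15 = 0.4000
Macro-F1 score = mean = (0.4545 + 0.8235 + 0.6471 + 0.6250 + 0.4000) / 5 = 0.590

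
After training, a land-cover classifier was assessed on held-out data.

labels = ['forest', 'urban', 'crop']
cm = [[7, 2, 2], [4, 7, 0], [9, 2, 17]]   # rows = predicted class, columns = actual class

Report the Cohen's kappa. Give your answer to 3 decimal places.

Observed agreement pₒ = trace/N = 31/50 = 0.6200
Expected agreement pₑ = Σ (rowᵢ·colᵢ)/N² = (20·11 + 11·11 + 19·28)/50² = 0.3492
κ = (pₒ − pₑ)/(1 − pₑ) = (0.6200 − 0.3492)/(1 − 0.3492) = 0.416

0.416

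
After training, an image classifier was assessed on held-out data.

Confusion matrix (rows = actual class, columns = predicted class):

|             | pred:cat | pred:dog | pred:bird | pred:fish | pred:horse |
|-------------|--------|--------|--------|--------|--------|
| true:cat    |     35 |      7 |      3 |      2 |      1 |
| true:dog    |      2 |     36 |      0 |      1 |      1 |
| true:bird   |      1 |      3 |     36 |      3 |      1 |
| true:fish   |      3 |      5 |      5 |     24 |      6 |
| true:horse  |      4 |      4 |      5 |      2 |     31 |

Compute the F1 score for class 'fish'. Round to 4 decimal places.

0.6400

Take TP from the diagonal, FP from the rest of the 'fish' prediction marginal, FN from the rest of the 'fish' actual marginal.
F1 score = 2·TP/(2·TP+FP+FN).
fish: TP=24, FP=2+1+3+2=8, FN=3+5+5+6=19 → 48/75 = 0.64000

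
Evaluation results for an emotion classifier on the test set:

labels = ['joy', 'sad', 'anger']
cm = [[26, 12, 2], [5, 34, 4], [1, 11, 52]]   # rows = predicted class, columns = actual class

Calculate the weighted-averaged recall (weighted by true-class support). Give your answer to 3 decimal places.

Per-class recall (TP/(TP+FN)):
  joy: TP=26, FN=5+1=6 → 26/32 = 0.8125
  sad: TP=34, FN=12+11=23 → 34/57 = 0.5965
  anger: TP=52, FN=2+4=6 → 52/58 = 0.8966
Weighted-recall = Σ (supportᵢ/N)·recallᵢ with N=147: (32/147)·0.8125 + (57/147)·0.5965 + (58/147)·0.8966 = 0.762

0.762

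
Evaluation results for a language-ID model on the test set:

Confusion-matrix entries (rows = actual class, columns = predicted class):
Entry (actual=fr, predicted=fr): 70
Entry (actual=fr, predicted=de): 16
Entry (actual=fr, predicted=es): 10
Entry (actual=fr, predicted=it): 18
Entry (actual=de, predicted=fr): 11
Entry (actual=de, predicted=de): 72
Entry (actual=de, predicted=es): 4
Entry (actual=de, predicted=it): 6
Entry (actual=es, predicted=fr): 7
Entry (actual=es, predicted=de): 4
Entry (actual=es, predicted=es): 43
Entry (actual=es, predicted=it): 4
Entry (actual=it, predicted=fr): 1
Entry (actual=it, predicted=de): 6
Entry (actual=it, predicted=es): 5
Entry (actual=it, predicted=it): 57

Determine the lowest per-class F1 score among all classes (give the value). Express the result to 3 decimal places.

0.690

Per-class F1 score (2·TP/(2·TP+FP+FN)):
  fr: TP=70, FP=11+7+1=19, FN=16+10+18=44 → 140/203 = 0.6897
  de: TP=72, FP=16+4+6=26, FN=11+4+6=21 → 144/191 = 0.7539
  es: TP=43, FP=10+4+5=19, FN=7+4+4=15 → 86/120 = 0.7167
  it: TP=57, FP=18+6+4=28, FN=1+6+5=12 → 114/154 = 0.7403
Lowest is class 'fr' with F1 score = 0.690.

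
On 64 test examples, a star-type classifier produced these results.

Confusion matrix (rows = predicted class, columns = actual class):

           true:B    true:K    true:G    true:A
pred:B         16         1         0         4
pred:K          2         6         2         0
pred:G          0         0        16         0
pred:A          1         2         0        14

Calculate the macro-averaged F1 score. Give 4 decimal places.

0.7932

Per-class F1 score (2·TP/(2·TP+FP+FN)):
  B: TP=16, FP=1+0+4=5, FN=2+0+1=3 → 32/40 = 0.80000
  K: TP=6, FP=2+2+0=4, FN=1+0+2=3 → 12/19 = 0.63158
  G: TP=16, FP=0+0+0=0, FN=0+2+0=2 → 32/34 = 0.94118
  A: TP=14, FP=1+2+0=3, FN=4+0+0=4 → 28/35 = 0.80000
Macro-F1 score = mean = (0.80000 + 0.63158 + 0.94118 + 0.80000) / 4 = 0.7932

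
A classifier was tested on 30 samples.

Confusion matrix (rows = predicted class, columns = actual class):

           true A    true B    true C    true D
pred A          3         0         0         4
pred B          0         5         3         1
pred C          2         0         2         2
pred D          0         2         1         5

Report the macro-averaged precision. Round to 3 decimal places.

0.486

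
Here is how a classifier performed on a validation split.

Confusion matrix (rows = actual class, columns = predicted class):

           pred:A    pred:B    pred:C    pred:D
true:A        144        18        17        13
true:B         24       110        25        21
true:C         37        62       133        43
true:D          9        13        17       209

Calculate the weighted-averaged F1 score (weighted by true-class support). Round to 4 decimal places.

0.6596

Per-class F1 score (2·TP/(2·TP+FP+FN)):
  A: TP=144, FP=24+37+9=70, FN=18+17+13=48 → 288/406 = 0.70936
  B: TP=110, FP=18+62+13=93, FN=24+25+21=70 → 220/383 = 0.57441
  C: TP=133, FP=17+25+17=59, FN=37+62+43=142 → 266/467 = 0.56959
  D: TP=209, FP=13+21+43=77, FN=9+13+17=39 → 418/534 = 0.78277
Weighted-F1 score = Σ (supportᵢ/N)·F1 scoreᵢ with N=895: (192/895)·0.70936 + (180/895)·0.57441 + (275/895)·0.56959 + (248/895)·0.78277 = 0.6596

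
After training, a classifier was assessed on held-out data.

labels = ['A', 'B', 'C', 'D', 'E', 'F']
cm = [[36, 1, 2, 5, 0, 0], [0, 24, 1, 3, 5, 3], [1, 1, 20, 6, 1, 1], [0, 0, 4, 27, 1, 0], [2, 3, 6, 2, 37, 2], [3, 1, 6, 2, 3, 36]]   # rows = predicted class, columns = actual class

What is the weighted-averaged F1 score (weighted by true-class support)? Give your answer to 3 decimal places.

0.730

Per-class F1 score (2·TP/(2·TP+FP+FN)):
  A: TP=36, FP=1+2+5+0+0=8, FN=0+1+0+2+3=6 → 72/86 = 0.8372
  B: TP=24, FP=0+1+3+5+3=12, FN=1+1+0+3+1=6 → 48/66 = 0.7273
  C: TP=20, FP=1+1+6+1+1=10, FN=2+1+4+6+6=19 → 40/69 = 0.5797
  D: TP=27, FP=0+0+4+1+0=5, FN=5+3+6+2+2=18 → 54/77 = 0.7013
  E: TP=37, FP=2+3+6+2+2=15, FN=0+5+1+1+3=10 → 74/99 = 0.7475
  F: TP=36, FP=3+1+6+2+3=15, FN=0+3+1+0+2=6 → 72/93 = 0.7742
Weighted-F1 score = Σ (supportᵢ/N)·F1 scoreᵢ with N=245: (42/245)·0.8372 + (30/245)·0.7273 + (39/245)·0.5797 + (45/245)·0.7013 + (47/245)·0.7475 + (42/245)·0.7742 = 0.730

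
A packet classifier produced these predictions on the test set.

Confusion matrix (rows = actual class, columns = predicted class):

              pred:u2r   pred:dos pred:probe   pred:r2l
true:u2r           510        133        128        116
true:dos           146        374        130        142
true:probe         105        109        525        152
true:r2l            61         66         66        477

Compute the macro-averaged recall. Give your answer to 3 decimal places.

0.587

Per-class recall (TP/(TP+FN)):
  u2r: TP=510, FN=133+128+116=377 → 510/887 = 0.5750
  dos: TP=374, FN=146+130+142=418 → 374/792 = 0.4722
  probe: TP=525, FN=105+109+152=366 → 525/891 = 0.5892
  r2l: TP=477, FN=61+66+66=193 → 477/670 = 0.7119
Macro-recall = mean = (0.5750 + 0.4722 + 0.5892 + 0.7119) / 4 = 0.587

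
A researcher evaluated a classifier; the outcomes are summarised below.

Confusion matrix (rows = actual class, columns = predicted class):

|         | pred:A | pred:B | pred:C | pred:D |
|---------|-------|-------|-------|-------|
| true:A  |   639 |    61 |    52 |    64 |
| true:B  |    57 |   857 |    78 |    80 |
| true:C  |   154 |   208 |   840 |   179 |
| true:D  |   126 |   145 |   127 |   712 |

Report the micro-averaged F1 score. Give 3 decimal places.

0.696

Micro-averaging pools counts across classes: ΣTP=3048, ΣFP=1331, ΣFN=1331.
Micro-F1 score = 2·TP/(2·TP+FP+FN) on pooled counts = 0.696 (equals overall accuracy in single-label multiclass).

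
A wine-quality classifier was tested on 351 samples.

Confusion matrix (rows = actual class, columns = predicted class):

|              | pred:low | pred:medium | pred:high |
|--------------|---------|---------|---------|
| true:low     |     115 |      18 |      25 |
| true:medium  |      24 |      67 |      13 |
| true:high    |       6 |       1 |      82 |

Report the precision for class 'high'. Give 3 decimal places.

0.683

Take TP from the diagonal, FP from the rest of the 'high' prediction marginal, FN from the rest of the 'high' actual marginal.
precision = TP/(TP+FP).
high: TP=82, FP=25+13=38 → 82/120 = 0.6833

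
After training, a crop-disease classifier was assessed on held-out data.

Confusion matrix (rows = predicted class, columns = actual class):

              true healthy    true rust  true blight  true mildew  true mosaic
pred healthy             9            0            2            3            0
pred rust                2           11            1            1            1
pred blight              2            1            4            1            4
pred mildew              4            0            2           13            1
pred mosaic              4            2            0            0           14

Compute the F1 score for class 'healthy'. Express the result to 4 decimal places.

F1 score = 2·TP/(2·TP+FP+FN).
healthy: TP=9, FP=0+2+3+0=5, FN=2+2+4+4=12 → 18/35 = 0.51429

0.5143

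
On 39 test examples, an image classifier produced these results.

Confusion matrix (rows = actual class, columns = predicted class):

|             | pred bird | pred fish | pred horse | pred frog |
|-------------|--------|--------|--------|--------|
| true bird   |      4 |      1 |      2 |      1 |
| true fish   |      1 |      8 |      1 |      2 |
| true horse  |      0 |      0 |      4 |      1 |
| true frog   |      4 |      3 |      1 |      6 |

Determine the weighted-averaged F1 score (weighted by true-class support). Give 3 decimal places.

0.560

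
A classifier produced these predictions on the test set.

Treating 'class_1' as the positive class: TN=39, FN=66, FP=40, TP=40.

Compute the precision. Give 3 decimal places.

0.500

Precision = TP/(TP+FP) = 40/(40+40) = 40/80 = 0.500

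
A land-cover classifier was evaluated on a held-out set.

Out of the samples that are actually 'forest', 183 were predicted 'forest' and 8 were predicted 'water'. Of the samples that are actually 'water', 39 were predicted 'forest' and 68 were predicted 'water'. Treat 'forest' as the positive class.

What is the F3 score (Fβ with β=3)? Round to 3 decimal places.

Fβ = (1+β²)·TP / ((1+β²)·TP + β²·FN + FP), with β²=9
= 10·183 / (10·183 + 9·8 + 39) = 0.943

0.943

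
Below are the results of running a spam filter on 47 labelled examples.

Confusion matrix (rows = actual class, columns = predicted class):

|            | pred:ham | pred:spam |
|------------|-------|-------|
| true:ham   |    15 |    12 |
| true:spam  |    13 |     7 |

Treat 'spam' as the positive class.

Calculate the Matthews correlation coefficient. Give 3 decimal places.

-0.095

MCC = (TP·TN − FP·FN) / √((TP+FP)(TP+FN)(TN+FP)(TN+FN))
Numerator = 7·15 − 12·13 = -51
Denominator = √(19·20·27·28) = √287280 = 535.9851
MCC = -51 / 535.9851 = -0.095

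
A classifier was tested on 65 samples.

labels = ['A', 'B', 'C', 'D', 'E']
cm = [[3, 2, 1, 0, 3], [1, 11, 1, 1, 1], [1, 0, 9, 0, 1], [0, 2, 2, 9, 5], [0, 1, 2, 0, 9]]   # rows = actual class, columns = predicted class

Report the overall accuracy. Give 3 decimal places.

0.631

Accuracy = trace / total = (3+11+9+9+9=41) / 65 = 41/65 = 0.631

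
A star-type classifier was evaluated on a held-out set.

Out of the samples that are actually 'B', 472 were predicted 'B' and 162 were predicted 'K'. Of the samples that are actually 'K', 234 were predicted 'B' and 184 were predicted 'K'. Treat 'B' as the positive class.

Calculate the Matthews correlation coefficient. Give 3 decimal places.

MCC = (TP·TN − FP·FN) / √((TP+FP)(TP+FN)(TN+FP)(TN+FN))
Numerator = 472·184 − 234·162 = 48940
Denominator = √(706·634·418·346) = √64736071312 = 254432.8424
MCC = 48940 / 254432.8424 = 0.192

0.192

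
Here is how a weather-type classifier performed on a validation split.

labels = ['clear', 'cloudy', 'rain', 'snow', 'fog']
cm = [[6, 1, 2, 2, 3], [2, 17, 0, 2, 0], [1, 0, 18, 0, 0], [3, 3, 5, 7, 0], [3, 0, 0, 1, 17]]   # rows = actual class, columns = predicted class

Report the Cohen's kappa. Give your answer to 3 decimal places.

0.622

Observed agreement pₒ = trace/N = 65/93 = 0.6989
Expected agreement pₑ = Σ (rowᵢ·colᵢ)/N² = (14·15 + 21·21 + 19·25 + 18·12 + 21·20)/93² = 0.2037
κ = (pₒ − pₑ)/(1 − pₑ) = (0.6989 − 0.2037)/(1 − 0.2037) = 0.622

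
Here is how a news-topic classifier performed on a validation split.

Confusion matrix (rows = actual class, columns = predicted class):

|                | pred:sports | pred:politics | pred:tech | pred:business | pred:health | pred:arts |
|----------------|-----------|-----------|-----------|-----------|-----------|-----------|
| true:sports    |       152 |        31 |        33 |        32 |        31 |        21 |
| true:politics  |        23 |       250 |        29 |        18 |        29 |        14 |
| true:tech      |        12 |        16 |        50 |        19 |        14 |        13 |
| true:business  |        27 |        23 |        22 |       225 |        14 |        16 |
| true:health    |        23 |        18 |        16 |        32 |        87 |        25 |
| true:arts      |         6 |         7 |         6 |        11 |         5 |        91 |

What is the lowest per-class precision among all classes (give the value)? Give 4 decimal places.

Per-class precision (TP/(TP+FP)):
  sports: TP=152, FP=23+12+27+23+6=91 → 152/243 = 0.62551
  politics: TP=250, FP=31+16+23+18+7=95 → 250/345 = 0.72464
  tech: TP=50, FP=33+29+22+16+6=106 → 50/156 = 0.32051
  business: TP=225, FP=32+18+19+32+11=112 → 225/337 = 0.66766
  health: TP=87, FP=31+29+14+14+5=93 → 87/180 = 0.48333
  arts: TP=91, FP=21+14+13+16+25=89 → 91/180 = 0.50556
Lowest is class 'tech' with precision = 0.3205.

0.3205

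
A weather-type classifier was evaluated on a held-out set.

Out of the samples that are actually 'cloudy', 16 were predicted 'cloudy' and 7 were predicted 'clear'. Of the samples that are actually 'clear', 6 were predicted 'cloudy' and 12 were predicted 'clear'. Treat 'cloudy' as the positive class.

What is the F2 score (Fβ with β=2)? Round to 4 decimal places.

0.7018

Fβ = (1+β²)·TP / ((1+β²)·TP + β²·FN + FP), with β²=4
= 5·16 / (5·16 + 4·7 + 6) = 0.7018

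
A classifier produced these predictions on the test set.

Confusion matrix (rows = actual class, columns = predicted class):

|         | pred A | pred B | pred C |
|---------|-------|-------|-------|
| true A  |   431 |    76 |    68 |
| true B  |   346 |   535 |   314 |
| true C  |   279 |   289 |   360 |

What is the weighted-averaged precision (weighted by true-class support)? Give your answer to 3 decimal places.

Per-class precision (TP/(TP+FP)):
  A: TP=431, FP=346+279=625 → 431/1056 = 0.4081
  B: TP=535, FP=76+289=365 → 535/900 = 0.5944
  C: TP=360, FP=68+314=382 → 360/742 = 0.4852
Weighted-precision = Σ (supportᵢ/N)·precisionᵢ with N=2698: (575/2698)·0.4081 + (1195/2698)·0.5944 + (928/2698)·0.4852 = 0.517

0.517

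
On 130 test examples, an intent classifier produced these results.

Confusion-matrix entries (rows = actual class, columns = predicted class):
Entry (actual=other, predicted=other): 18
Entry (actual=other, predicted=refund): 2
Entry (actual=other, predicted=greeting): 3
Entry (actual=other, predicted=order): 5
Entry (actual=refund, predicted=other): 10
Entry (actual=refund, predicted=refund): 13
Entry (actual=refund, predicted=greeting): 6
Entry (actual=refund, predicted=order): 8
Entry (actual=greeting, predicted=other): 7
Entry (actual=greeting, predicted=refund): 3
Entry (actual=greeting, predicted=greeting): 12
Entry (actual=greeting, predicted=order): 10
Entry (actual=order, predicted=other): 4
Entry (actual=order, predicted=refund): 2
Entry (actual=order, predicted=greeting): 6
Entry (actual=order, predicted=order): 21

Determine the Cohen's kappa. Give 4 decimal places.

0.3272

Observed agreement pₒ = trace/N = 64/130 = 0.49231
Expected agreement pₑ = Σ (rowᵢ·colᵢ)/N² = (28·39 + 37·20 + 32·27 + 33·44)/130² = 0.24544
κ = (pₒ − pₑ)/(1 − pₑ) = (0.49231 − 0.24544)/(1 − 0.24544) = 0.3272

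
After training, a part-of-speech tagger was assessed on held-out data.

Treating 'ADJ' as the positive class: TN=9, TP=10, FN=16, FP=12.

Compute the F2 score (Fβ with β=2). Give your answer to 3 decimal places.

0.397

Fβ = (1+β²)·TP / ((1+β²)·TP + β²·FN + FP), with β²=4
= 5·10 / (5·10 + 4·16 + 12) = 0.397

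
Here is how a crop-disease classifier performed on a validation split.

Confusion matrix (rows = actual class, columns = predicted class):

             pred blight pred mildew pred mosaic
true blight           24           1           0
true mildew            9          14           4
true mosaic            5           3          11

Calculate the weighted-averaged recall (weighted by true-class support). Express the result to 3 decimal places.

0.690

Per-class recall (TP/(TP+FN)):
  blight: TP=24, FN=1+0=1 → 24/25 = 0.9600
  mildew: TP=14, FN=9+4=13 → 14/27 = 0.5185
  mosaic: TP=11, FN=5+3=8 → 11/19 = 0.5789
Weighted-recall = Σ (supportᵢ/N)·recallᵢ with N=71: (25/71)·0.9600 + (27/71)·0.5185 + (19/71)·0.5789 = 0.690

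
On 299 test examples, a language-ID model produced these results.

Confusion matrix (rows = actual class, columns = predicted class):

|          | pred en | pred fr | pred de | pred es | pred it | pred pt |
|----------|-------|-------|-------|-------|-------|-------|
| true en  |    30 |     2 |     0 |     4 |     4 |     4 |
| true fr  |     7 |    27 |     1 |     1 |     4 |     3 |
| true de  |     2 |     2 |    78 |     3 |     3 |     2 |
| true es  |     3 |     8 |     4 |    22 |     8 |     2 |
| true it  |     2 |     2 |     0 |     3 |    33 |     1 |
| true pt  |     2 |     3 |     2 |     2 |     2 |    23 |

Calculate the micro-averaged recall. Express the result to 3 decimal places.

Micro-averaging pools counts across classes: ΣTP=213, ΣFP=86, ΣFN=86.
Micro-recall = TP/(TP+FN) on pooled counts = 0.712 (equals overall accuracy in single-label multiclass).

0.712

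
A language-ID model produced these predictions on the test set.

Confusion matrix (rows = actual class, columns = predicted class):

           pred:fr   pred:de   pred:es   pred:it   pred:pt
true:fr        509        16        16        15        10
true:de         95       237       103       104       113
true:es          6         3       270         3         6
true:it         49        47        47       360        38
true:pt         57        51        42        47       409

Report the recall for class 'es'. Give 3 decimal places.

0.938

One-vs-rest for 'es': TP = diagonal; FP = other classes predicted 'es'; FN = 'es' predicted as other.
recall = TP/(TP+FN).
es: TP=270, FN=6+3+3+6=18 → 270/288 = 0.9375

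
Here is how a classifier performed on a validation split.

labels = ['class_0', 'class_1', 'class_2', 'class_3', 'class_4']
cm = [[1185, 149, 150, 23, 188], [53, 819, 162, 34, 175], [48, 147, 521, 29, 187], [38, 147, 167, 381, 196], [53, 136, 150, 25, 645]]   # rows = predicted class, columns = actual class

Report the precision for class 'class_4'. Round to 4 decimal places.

Treat 'class_4' as positive and all other classes as negative.
precision = TP/(TP+FP).
class_4: TP=645, FP=53+136+150+25=364 → 645/1009 = 0.63925

0.6392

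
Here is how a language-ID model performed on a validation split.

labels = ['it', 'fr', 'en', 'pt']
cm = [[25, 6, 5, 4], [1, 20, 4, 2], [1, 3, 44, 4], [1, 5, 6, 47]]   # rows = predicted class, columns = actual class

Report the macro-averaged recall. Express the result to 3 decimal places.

0.763

Per-class recall (TP/(TP+FN)):
  it: TP=25, FN=1+1+1=3 → 25/28 = 0.8929
  fr: TP=20, FN=6+3+5=14 → 20/34 = 0.5882
  en: TP=44, FN=5+4+6=15 → 44/59 = 0.7458
  pt: TP=47, FN=4+2+4=10 → 47/57 = 0.8246
Macro-recall = mean = (0.8929 + 0.5882 + 0.7458 + 0.8246) / 4 = 0.763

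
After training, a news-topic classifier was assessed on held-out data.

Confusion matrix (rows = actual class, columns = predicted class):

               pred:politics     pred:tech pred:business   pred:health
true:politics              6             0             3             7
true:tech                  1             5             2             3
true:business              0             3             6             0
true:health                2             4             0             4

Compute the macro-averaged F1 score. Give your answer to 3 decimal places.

0.462

Per-class F1 score (2·TP/(2·TP+FP+FN)):
  politics: TP=6, FP=1+0+2=3, FN=0+3+7=10 → 12/25 = 0.4800
  tech: TP=5, FP=0+3+4=7, FN=1+2+3=6 → 10/23 = 0.4348
  business: TP=6, FP=3+2+0=5, FN=0+3+0=3 → 12/20 = 0.6000
  health: TP=4, FP=7+3+0=10, FN=2+4+0=6 → 8/24 = 0.3333
Macro-F1 score = mean = (0.4800 + 0.4348 + 0.6000 + 0.3333) / 4 = 0.462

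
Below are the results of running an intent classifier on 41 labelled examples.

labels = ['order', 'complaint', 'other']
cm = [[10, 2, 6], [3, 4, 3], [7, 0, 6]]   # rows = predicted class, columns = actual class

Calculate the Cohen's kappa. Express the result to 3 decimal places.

0.192

Observed agreement pₒ = trace/N = 20/41 = 0.4878
Expected agreement pₑ = Σ (rowᵢ·colᵢ)/N² = (20·18 + 6·10 + 15·13)/41² = 0.3659
κ = (pₒ − pₑ)/(1 − pₑ) = (0.4878 − 0.3659)/(1 − 0.3659) = 0.192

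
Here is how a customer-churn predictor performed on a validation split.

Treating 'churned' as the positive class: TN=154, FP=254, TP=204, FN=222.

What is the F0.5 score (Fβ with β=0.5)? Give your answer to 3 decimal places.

0.452

Fβ = (1+β²)·TP / ((1+β²)·TP + β²·FN + FP), with β²=1/4
= 1.25·204 / (1.25·204 + 0.25·222 + 254) = 0.452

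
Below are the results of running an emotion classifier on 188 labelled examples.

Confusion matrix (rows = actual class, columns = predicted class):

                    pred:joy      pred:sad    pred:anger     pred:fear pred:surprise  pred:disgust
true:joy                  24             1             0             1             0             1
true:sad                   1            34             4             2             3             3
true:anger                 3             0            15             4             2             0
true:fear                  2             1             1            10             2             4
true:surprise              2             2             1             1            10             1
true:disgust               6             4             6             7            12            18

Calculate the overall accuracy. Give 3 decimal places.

0.590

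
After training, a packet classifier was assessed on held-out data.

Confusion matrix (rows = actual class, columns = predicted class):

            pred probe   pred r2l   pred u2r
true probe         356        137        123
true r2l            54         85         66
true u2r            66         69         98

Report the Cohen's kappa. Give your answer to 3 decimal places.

Observed agreement pₒ = trace/N = 539/1054 = 0.5114
Expected agreement pₑ = Σ (rowᵢ·colᵢ)/N² = (616·476 + 205·291 + 233·287)/1054² = 0.3778
κ = (pₒ − pₑ)/(1 − pₑ) = (0.5114 − 0.3778)/(1 − 0.3778) = 0.215

0.215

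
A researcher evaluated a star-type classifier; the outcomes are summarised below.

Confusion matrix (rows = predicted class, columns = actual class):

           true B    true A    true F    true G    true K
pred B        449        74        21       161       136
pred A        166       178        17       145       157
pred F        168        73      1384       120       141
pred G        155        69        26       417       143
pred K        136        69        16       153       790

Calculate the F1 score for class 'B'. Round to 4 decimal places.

F1 score = 2·TP/(2·TP+FP+FN).
B: TP=449, FP=74+21+161+136=392, FN=166+168+155+136=625 → 898/1915 = 0.46893

0.4689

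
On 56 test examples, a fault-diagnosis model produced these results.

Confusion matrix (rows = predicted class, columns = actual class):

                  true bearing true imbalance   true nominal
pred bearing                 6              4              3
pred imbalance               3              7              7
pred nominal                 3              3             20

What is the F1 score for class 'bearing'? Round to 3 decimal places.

0.480

Treat 'bearing' as positive and all other classes as negative.
F1 score = 2·TP/(2·TP+FP+FN).
bearing: TP=6, FP=4+3=7, FN=3+3=6 → 12/25 = 0.4800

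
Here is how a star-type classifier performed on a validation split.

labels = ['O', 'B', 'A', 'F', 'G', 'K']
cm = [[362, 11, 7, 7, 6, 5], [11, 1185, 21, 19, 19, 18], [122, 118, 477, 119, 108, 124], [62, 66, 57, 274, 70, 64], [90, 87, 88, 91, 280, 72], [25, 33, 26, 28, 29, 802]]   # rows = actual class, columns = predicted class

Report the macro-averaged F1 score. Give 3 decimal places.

Per-class F1 score (2·TP/(2·TP+FP+FN)):
  O: TP=362, FP=11+122+62+90+25=310, FN=11+7+7+6+5=36 → 724/1070 = 0.6766
  B: TP=1185, FP=11+118+66+87+33=315, FN=11+21+19+19+18=88 → 2370/2773 = 0.8547
  A: TP=477, FP=7+21+57+88+26=199, FN=122+118+119+108+124=591 → 954/1744 = 0.5470
  F: TP=274, FP=7+19+119+91+28=264, FN=62+66+57+70+64=319 → 548/1131 = 0.4845
  G: TP=280, FP=6+19+108+70+29=232, FN=90+87+88+91+72=428 → 560/1220 = 0.4590
  K: TP=802, FP=5+18+124+64+72=283, FN=25+33+26+28+29=141 → 1604/2028 = 0.7909
Macro-F1 score = mean = (0.6766 + 0.8547 + 0.5470 + 0.4845 + 0.4590 + 0.7909) / 6 = 0.635

0.635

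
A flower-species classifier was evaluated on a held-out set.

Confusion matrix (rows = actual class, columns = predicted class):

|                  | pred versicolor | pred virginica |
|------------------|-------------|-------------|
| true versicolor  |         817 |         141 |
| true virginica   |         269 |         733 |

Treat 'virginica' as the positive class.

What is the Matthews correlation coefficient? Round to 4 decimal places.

0.5877

MCC = (TP·TN − FP·FN) / √((TP+FP)(TP+FN)(TN+FP)(TN+FN))
Numerator = 733·817 − 141·269 = 560932
Denominator = √(874·1002·958·1086) = √911117710224 = 954524.8610
MCC = 560932 / 954524.8610 = 0.5877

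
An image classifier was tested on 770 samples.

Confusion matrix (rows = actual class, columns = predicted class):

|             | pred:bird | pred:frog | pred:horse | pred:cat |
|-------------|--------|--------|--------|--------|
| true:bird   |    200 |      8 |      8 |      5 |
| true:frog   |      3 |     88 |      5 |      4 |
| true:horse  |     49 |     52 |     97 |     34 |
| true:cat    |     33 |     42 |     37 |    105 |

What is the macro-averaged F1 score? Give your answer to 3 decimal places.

0.621

Per-class F1 score (2·TP/(2·TP+FP+FN)):
  bird: TP=200, FP=3+49+33=85, FN=8+8+5=21 → 400/506 = 0.7905
  frog: TP=88, FP=8+52+42=102, FN=3+5+4=12 → 176/290 = 0.6069
  horse: TP=97, FP=8+5+37=50, FN=49+52+34=135 → 194/379 = 0.5119
  cat: TP=105, FP=5+4+34=43, FN=33+42+37=112 → 210/365 = 0.5753
Macro-F1 score = mean = (0.7905 + 0.6069 + 0.5119 + 0.5753) / 4 = 0.621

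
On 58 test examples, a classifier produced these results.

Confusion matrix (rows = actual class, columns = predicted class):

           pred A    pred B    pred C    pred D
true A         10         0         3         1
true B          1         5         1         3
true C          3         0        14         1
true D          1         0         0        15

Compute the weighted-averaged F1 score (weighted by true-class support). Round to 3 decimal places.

0.753

Per-class F1 score (2·TP/(2·TP+FP+FN)):
  A: TP=10, FP=1+3+1=5, FN=0+3+1=4 → 20/29 = 0.6897
  B: TP=5, FP=0+0+0=0, FN=1+1+3=5 → 10/15 = 0.6667
  C: TP=14, FP=3+1+0=4, FN=3+0+1=4 → 28/36 = 0.7778
  D: TP=15, FP=1+3+1=5, FN=1+0+0=1 → 30/36 = 0.8333
Weighted-F1 score = Σ (supportᵢ/N)·F1 scoreᵢ with N=58: (14/58)·0.6897 + (10/58)·0.6667 + (18/58)·0.7778 + (16/58)·0.8333 = 0.753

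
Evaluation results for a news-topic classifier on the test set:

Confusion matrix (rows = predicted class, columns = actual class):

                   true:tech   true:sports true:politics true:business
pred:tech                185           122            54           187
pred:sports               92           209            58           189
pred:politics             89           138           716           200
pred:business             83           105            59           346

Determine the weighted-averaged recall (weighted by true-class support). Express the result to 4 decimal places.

Per-class recall (TP/(TP+FN)):
  tech: TP=185, FN=92+89+83=264 → 185/449 = 0.41203
  sports: TP=209, FN=122+138+105=365 → 209/574 = 0.36411
  politics: TP=716, FN=54+58+59=171 → 716/887 = 0.80722
  business: TP=346, FN=187+189+200=576 → 346/922 = 0.37527
Weighted-recall = Σ (supportᵢ/N)·recallᵢ with N=2832: (449/2832)·0.41203 + (574/2832)·0.36411 + (887/2832)·0.80722 + (922/2832)·0.37527 = 0.5141

0.5141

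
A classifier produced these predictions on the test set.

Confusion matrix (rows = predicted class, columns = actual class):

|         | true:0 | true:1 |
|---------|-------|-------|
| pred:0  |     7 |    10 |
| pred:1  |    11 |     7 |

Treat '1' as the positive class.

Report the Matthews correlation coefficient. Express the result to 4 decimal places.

-0.1993

MCC = (TP·TN − FP·FN) / √((TP+FP)(TP+FN)(TN+FP)(TN+FN))
Numerator = 7·7 − 11·10 = -61
Denominator = √(18·17·18·17) = √93636 = 306.0000
MCC = -61 / 306.0000 = -0.1993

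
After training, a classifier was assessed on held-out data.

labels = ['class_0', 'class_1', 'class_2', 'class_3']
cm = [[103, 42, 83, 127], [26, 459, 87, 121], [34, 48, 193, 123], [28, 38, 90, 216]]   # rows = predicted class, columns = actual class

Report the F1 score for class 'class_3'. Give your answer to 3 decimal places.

0.450

Take TP from the diagonal, FP from the rest of the 'class_3' prediction marginal, FN from the rest of the 'class_3' actual marginal.
F1 score = 2·TP/(2·TP+FP+FN).
class_3: TP=216, FP=28+38+90=156, FN=127+121+123=371 → 432/959 = 0.4505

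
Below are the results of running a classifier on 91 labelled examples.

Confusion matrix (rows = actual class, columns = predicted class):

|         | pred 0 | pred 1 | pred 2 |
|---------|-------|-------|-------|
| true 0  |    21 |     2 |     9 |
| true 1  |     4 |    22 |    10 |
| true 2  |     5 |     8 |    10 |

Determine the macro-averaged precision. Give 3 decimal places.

0.577

Per-class precision (TP/(TP+FP)):
  0: TP=21, FP=4+5=9 → 21/30 = 0.7000
  1: TP=22, FP=2+8=10 → 22/32 = 0.6875
  2: TP=10, FP=9+10=19 → 10/29 = 0.3448
Macro-precision = mean = (0.7000 + 0.6875 + 0.3448) / 3 = 0.577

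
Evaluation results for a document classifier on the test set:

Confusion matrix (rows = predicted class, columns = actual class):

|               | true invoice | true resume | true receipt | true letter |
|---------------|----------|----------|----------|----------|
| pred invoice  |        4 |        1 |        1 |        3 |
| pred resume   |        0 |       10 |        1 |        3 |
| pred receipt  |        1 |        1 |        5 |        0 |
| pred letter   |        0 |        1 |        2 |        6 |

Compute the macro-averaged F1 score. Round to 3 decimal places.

0.627

Per-class F1 score (2·TP/(2·TP+FP+FN)):
  invoice: TP=4, FP=1+1+3=5, FN=0+1+0=1 → 8/14 = 0.5714
  resume: TP=10, FP=0+1+3=4, FN=1+1+1=3 → 20/27 = 0.7407
  receipt: TP=5, FP=1+1+0=2, FN=1+1+2=4 → 10/16 = 0.6250
  letter: TP=6, FP=0+1+2=3, FN=3+3+0=6 → 12/21 = 0.5714
Macro-F1 score = mean = (0.5714 + 0.7407 + 0.6250 + 0.5714) / 4 = 0.627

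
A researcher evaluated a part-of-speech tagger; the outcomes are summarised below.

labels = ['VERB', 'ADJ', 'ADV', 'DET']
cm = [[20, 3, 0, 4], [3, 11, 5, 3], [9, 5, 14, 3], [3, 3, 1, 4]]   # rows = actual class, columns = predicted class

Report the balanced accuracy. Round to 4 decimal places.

Balanced accuracy = mean of per-class recall.
  VERB: recall = 20/27 = 0.74074
  ADJ: recall = 11/22 = 0.50000
  ADV: recall = 14/31 = 0.45161
  DET: recall = 4/11 = 0.36364
Mean = (0.74074 + 0.50000 + 0.45161 + 0.36364) / 4 = 0.5140

0.5140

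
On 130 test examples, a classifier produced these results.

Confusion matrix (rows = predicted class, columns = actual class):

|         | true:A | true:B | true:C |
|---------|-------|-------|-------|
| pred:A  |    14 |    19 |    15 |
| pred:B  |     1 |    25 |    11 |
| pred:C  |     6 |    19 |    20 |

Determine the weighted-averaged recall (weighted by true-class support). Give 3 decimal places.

Per-class recall (TP/(TP+FN)):
  A: TP=14, FN=1+6=7 → 14/21 = 0.6667
  B: TP=25, FN=19+19=38 → 25/63 = 0.3968
  C: TP=20, FN=15+11=26 → 20/46 = 0.4348
Weighted-recall = Σ (supportᵢ/N)·recallᵢ with N=130: (21/130)·0.6667 + (63/130)·0.3968 + (46/130)·0.4348 = 0.454

0.454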